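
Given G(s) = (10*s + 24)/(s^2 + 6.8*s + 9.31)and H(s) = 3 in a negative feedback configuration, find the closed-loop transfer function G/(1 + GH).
Closed-loop T = G/(1+GH).
Numerator: G_num * H_den = 10*s + 24.
Denominator: G_den * H_den + G_num * H_num = (s^2 + 6.8*s + 9.31) + (30*s + 72) = s^2 + 36.8*s + 81.31.
T(s) = (10*s + 24)/(s^2 + 36.8*s + 81.31)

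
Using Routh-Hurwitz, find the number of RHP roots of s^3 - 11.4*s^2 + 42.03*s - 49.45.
Routh array:
s^3: [1, 42.03]; s^2: [-11.4, -49.45]; s^1: [37.6923]; s^0: [-49.45]
First column: [1, -11.4, 37.6923, -49.45]. Sign changes = RHP roots = 3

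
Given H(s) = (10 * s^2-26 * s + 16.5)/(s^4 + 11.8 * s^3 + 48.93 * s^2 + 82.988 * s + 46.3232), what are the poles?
Set denominator = 0: s^4 + 11.8*s^3 + 48.93*s^2 + 82.988*s + 46.3232 = (s + 1.1)(s + 3.2)(s + 2.8)(s + 4.7) = 0 → Poles: -1.1, -2.8, -3.2, -4.7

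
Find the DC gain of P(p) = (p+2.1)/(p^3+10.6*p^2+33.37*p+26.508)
DC gain = P(0) = num(0)/den(0) = 2.1/26.508 = 0.07922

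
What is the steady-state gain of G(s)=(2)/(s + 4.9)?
DC gain = G(0) = num(0)/den(0) = 2/4.9 = 0.4082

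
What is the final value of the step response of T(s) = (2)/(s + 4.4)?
FVT: lim_{t→∞} y(t) = lim_{s→0} s*Y(s) where Y(s) = T(s)/s.
= lim_{s→0} T(s) = T(0) = num(0)/den(0) = 2/4.4 = 0.4545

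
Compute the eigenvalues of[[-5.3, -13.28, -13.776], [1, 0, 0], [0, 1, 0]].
Eigenvalues solve det(λI - A) = 0.
Characteristic polynomial: λ^3 + 5.3*λ^2 + 13.28*λ + 13.776 = 0.
Factor: (λ + 2.1)(λ^2 + 3.2*λ + 6.56) = 0.
Roots: -1.6 + 2j, -1.6 - 2j, -2.1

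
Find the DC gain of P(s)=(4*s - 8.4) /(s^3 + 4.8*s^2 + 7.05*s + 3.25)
DC gain = P(0) = num(0)/den(0) = -8.4/3.25 = -2.585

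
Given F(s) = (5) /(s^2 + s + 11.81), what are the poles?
Set denominator = 0: s^2 + s + 11.81 = 0 → Poles: -0.5 + 3.4j, -0.5 - 3.4j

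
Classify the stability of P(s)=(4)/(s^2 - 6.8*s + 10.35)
Denominator: s^2 - 6.8*s + 10.35 = (s - 4.5)(s - 2.3). Poles: 2.3, 4.5. Unstable (2 pole(s) in RHP)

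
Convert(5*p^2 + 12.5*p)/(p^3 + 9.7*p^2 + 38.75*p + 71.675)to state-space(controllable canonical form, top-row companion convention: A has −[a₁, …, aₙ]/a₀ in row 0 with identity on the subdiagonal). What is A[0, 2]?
Reachable canonical form for den = p^3 + 9.7*p^2 + 38.75*p + 71.675: top row of A = -[a₁,a₂,...,aₙ]/a₀, ones on the subdiagonal, zeros elsewhere.
A = [[-9.7, -38.75, -71.675], [1, 0, 0], [0, 1, 0]].
A[0,2] = -71.675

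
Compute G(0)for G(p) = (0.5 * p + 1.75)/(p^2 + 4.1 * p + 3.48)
DC gain = G(0) = num(0)/den(0) = 1.75/3.48 = 0.5029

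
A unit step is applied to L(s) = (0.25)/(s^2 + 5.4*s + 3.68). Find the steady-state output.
FVT: lim_{t→∞} y(t) = lim_{s→0} s*Y(s) where Y(s) = L(s)/s.
= lim_{s→0} L(s) = L(0) = num(0)/den(0) = 0.25/3.68 = 0.06793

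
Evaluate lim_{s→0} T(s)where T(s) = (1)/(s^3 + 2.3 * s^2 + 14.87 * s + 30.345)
DC gain = T(0) = num(0)/den(0) = 1/30.345 = 0.03295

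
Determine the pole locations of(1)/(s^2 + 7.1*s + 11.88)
Set denominator = 0: s^2 + 7.1*s + 11.88 = (s + 2.7)(s + 4.4) = 0 → Poles: -2.7, -4.4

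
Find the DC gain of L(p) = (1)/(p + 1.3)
DC gain = L(0) = num(0)/den(0) = 1/1.3 = 0.7692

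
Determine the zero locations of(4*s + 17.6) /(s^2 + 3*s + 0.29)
Set numerator = 0: 4*s + 17.6 = 0 → Zeros: -4.4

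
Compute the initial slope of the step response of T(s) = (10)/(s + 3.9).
IVT: y'(0⁺) = lim_{s→∞} s²·Y(s) = lim_{s→∞} s·T(s).
deg(num) = 0, deg(den) = 1, relative degree = 1, so s·T(s) → (leading num)/(leading den) = 10/1 = 10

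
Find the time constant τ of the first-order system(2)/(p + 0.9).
First-order system: τ = -1/pole. Pole = -0.9. τ = -1/(-0.9) = 1.111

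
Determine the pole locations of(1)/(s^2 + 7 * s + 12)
Set denominator = 0: s^2 + 7*s + 12 = (s + 3)(s + 4) = 0 → Poles: -3, -4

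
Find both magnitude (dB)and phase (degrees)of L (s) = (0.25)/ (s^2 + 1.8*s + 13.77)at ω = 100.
Substitute s = j*100: L(j100) = -2.50263e-05 - 4.51095e-07j.
|L| = 20*log₁₀(sqrt(Re²+Im²)) = -92.03 dB.
∠L = atan2(Im, Re) = -178.97°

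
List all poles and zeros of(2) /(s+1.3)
Set denominator = 0: s + 1.3 = 0 → Poles: -1.3
Numerator is a nonzero constant (2) → Zeros: none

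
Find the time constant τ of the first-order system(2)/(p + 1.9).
First-order system: τ = -1/pole. Pole = -1.9. τ = -1/(-1.9) = 0.5263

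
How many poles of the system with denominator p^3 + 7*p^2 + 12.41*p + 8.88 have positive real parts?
p^3 + 7*p^2 + 12.41*p + 8.88 = (p + 4.8)(p^2 + 2.2*p + 1.85). Poles: -1.1 + 0.8j, -1.1 - 0.8j, -4.8. RHP poles (Re>0): 0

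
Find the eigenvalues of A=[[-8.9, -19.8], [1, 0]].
Eigenvalues solve det(λI - A) = 0.
Characteristic polynomial: λ^2 + 8.9*λ + 19.8 = 0.
Factor: (λ + 4.5)(λ + 4.4) = 0.
Roots: -4.4, -4.5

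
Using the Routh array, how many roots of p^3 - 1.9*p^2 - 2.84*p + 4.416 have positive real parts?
Routh array:
p^3: [1, -2.84]; p^2: [-1.9, 4.416]; p^1: [-0.515789]; p^0: [4.416]
First column: [1, -1.9, -0.515789, 4.416]. Sign changes = RHP roots = 2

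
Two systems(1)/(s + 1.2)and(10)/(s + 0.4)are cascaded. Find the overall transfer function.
Series: H = H₁ · H₂ = (n₁·n₂)/(d₁·d₂).
Num: n₁·n₂ = 10. Den: d₁·d₂ = s^2 + 1.6*s + 0.48.
H(s) = (10)/(s^2 + 1.6*s + 0.48)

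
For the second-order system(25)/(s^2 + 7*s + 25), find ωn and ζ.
Standard form: ωn²/(s²+2ζωn·s+ωn²).
const=25=ωn² → ωn=5, s coeff=7=2ζωn → ζ=0.7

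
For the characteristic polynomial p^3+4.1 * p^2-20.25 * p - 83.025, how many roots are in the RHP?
p^3 + 4.1*p^2 - 20.25*p - 83.025 = (p - 4.5)(p + 4.5)(p + 4.1). Poles: -4.1, -4.5, 4.5. RHP poles (Re>0): 1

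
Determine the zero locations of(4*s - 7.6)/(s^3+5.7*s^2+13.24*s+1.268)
Set numerator = 0: 4*s - 7.6 = 0 → Zeros: 1.9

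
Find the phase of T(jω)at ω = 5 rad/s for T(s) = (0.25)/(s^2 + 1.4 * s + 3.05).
Substitute s = j*5: T(j5) = -0.0103381 - 0.00329689j.
∠T(j5) = atan2(Im, Re) = atan2(-0.00329689, -0.0103381) = -162.31°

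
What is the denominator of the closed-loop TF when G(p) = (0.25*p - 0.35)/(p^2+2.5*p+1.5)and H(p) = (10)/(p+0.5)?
Characteristic poly = G_den * H_den + G_num * H_num = (p^3 + 3*p^2 + 2.75*p + 0.75) + (2.5*p - 3.5) = p^3 + 3*p^2 + 5.25*p - 2.75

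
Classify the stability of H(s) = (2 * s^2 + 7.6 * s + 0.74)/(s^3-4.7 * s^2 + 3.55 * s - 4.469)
Denominator: s^3 - 4.7*s^2 + 3.55*s - 4.469 = (s - 4.1)(s^2 - 0.6*s + 1.09). Poles: 0.3 + 1j, 0.3 - 1j, 4.1. Unstable (3 pole(s) in RHP)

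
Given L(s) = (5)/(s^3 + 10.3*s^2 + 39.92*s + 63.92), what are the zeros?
Numerator is a nonzero constant (5) → Zeros: none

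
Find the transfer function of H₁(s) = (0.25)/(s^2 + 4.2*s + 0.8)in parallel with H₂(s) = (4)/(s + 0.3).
Parallel: H = H₁ + H₂ = (n₁·d₂ + n₂·d₁)/(d₁·d₂).
n₁·d₂ = 0.25*s + 0.075. n₂·d₁ = 4*s^2 + 16.8*s + 3.2. Sum = 4*s^2 + 17.05*s + 3.275. d₁·d₂ = s^3 + 4.5*s^2 + 2.06*s + 0.24.
H(s) = (4*s^2 + 17.05*s + 3.275)/(s^3 + 4.5*s^2 + 2.06*s + 0.24)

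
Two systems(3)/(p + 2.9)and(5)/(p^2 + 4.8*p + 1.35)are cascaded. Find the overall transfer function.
Series: H = H₁ · H₂ = (n₁·n₂)/(d₁·d₂).
Num: n₁·n₂ = 15. Den: d₁·d₂ = p^3 + 7.7*p^2 + 15.27*p + 3.915.
H(p) = (15)/(p^3 + 7.7*p^2 + 15.27*p + 3.915)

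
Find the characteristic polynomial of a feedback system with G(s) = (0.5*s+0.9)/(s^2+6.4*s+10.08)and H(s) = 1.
Characteristic poly = G_den * H_den + G_num * H_num = (s^2 + 6.4*s + 10.08) + (0.5*s + 0.9) = s^2 + 6.9*s + 10.98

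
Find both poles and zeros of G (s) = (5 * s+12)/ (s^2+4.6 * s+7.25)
Set denominator = 0: s^2 + 4.6*s + 7.25 = 0 → Poles: -2.3 + 1.4j, -2.3 - 1.4j
Set numerator = 0: 5*s + 12 = 0 → Zeros: -2.4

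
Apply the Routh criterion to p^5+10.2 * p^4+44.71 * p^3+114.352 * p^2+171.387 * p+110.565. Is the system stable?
Routh array:
p^5: [1, 44.71, 171.387]; p^4: [10.2, 114.352, 110.565]; p^3: [33.499, 160.547]; p^2: [65.4675, 110.565]; p^1: [103.972]; p^0: [110.565]
First column: [1, 10.2, 33.499, 65.4675, 103.972, 110.565]. Sign changes = 0.
Yes, stable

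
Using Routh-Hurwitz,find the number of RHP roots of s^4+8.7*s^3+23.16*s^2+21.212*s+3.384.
Routh array:
s^4: [1, 23.16, 3.384]; s^3: [8.7, 21.212]; s^2: [20.7218, 3.384]; s^1: [19.7912]; s^0: [3.384]
First column: [1, 8.7, 20.7218, 19.7912, 3.384]. Sign changes = RHP roots = 0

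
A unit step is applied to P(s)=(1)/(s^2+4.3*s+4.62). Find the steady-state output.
FVT: lim_{t→∞} y(t) = lim_{s→0} s*Y(s) where Y(s) = P(s)/s.
= lim_{s→0} P(s) = P(0) = num(0)/den(0) = 1/4.62 = 0.2165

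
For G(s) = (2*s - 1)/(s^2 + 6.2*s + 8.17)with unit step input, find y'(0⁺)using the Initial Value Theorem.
IVT: y'(0⁺) = lim_{s→∞} s²·Y(s) = lim_{s→∞} s·G(s).
deg(num) = 1, deg(den) = 2, relative degree = 1, so s·G(s) → (leading num)/(leading den) = 2/1 = 2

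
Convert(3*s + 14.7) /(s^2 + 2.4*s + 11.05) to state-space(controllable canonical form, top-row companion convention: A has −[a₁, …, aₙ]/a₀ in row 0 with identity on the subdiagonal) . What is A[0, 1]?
Reachable canonical form for den = s^2 + 2.4*s + 11.05: top row of A = -[a₁,a₂,...,aₙ]/a₀, ones on the subdiagonal, zeros elsewhere.
A = [[-2.4, -11.05], [1, 0]].
A[0,1] = -11.05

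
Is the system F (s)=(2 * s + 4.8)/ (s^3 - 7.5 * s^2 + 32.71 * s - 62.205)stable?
Denominator: s^3 - 7.5*s^2 + 32.71*s - 62.205 = (s - 3.3)(s^2 - 4.2*s + 18.85). Poles: 2.1 + 3.8j, 2.1 - 3.8j, 3.3. All Re(p)<0: No (unstable)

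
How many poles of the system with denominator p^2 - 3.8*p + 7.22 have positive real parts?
Poles: 1.9 + 1.9j, 1.9 - 1.9j. RHP poles (Re>0): 2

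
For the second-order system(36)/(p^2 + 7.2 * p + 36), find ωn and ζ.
Standard form: ωn²/(p²+2ζωn·p+ωn²).
const=36=ωn² → ωn=6, p coeff=7.2=2ζωn → ζ=0.6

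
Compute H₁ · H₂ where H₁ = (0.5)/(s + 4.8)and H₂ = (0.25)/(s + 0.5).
Series: H = H₁ · H₂ = (n₁·n₂)/(d₁·d₂).
Num: n₁·n₂ = 0.125. Den: d₁·d₂ = s^2 + 5.3*s + 2.4.
H(s) = (0.125)/(s^2 + 5.3*s + 2.4)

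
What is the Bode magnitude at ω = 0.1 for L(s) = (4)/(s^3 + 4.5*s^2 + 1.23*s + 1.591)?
Substitute s = j*0.1: L(j0.1) = 2.57131 - 0.202911j.
|L(j0.1)| = sqrt(Re² + Im²) = 2.579.
20*log₁₀(2.579) = 8.23 dB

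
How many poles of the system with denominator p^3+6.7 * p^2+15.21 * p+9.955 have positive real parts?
p^3 + 6.7*p^2 + 15.21*p + 9.955 = (p + 1.1)(p^2 + 5.6*p + 9.05). Poles: -1.1, -2.8 + 1.1j, -2.8 - 1.1j. RHP poles (Re>0): 0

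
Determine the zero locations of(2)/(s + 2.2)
Numerator is a nonzero constant (2) → Zeros: none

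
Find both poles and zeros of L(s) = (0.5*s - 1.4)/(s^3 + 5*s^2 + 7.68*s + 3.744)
Set denominator = 0: s^3 + 5*s^2 + 7.68*s + 3.744 = (s + 1.2)(s + 1.2)(s + 2.6) = 0 → Poles: -1.2, -1.2, -2.6
Set numerator = 0: 0.5*s - 1.4 = 0 → Zeros: 2.8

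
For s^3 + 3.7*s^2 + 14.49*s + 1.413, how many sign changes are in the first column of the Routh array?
Routh array:
s^3: [1, 14.49]; s^2: [3.7, 1.413]; s^1: [14.1081]; s^0: [1.413]
First column: [1, 3.7, 14.1081, 1.413]. Sign changes = 0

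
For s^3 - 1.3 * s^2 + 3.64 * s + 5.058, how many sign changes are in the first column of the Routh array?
Routh array:
s^3: [1, 3.64]; s^2: [-1.3, 5.058]; s^1: [7.53077]; s^0: [5.058]
First column: [1, -1.3, 7.53077, 5.058]. Sign changes = 2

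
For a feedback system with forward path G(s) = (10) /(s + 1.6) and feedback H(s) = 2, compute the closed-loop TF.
Closed-loop T = G/(1+GH).
Numerator: G_num * H_den = 10.
Denominator: G_den * H_den + G_num * H_num = (s + 1.6) + (20) = s + 21.6.
T(s) = (10)/(s + 21.6)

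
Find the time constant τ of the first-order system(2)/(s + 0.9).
First-order system: τ = -1/pole. Pole = -0.9. τ = -1/(-0.9) = 1.111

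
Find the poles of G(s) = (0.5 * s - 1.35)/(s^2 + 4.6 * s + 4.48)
Set denominator = 0: s^2 + 4.6*s + 4.48 = (s + 1.4)(s + 3.2) = 0 → Poles: -1.4, -3.2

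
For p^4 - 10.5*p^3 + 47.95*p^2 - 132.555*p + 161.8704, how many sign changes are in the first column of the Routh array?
Routh array:
p^4: [1, 47.95, 161.8704]; p^3: [-10.5, -132.555]; p^2: [35.3257, 161.8704]; p^1: [-84.4416]; p^0: [161.8704]
First column: [1, -10.5, 35.3257, -84.4416, 161.8704]. Sign changes = 4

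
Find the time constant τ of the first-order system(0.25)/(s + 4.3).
First-order system: τ = -1/pole. Pole = -4.3. τ = -1/(-4.3) = 0.2326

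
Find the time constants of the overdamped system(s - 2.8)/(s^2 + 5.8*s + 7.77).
Overdamped: real poles at -2.1, -3.7. τ = -1/pole → τ₁ = 0.4762, τ₂ = 0.2703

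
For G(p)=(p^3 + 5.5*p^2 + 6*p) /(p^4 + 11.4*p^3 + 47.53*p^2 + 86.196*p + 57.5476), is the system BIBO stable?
Denominator: p^4 + 11.4*p^3 + 47.53*p^2 + 86.196*p + 57.5476 = (p + 2.9)(p + 4.1)(p + 2.2)(p + 2.2). Poles: -2.2, -2.2, -2.9, -4.1. All Re(p)<0: Yes (stable)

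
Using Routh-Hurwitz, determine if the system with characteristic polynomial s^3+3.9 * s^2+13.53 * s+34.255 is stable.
Routh array:
s^3: [1, 13.53]; s^2: [3.9, 34.255]; s^1: [4.74667]; s^0: [34.255]
First column: [1, 3.9, 4.74667, 34.255]. Sign changes = 0.
Yes, stable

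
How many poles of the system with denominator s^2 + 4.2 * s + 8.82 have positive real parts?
Poles: -2.1 + 2.1j, -2.1 - 2.1j. RHP poles (Re>0): 0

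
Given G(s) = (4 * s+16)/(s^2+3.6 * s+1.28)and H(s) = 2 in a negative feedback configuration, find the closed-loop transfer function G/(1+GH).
Closed-loop T = G/(1+GH).
Numerator: G_num * H_den = 4*s + 16.
Denominator: G_den * H_den + G_num * H_num = (s^2 + 3.6*s + 1.28) + (8*s + 32) = s^2 + 11.6*s + 33.28.
T(s) = (4*s + 16)/(s^2 + 11.6*s + 33.28)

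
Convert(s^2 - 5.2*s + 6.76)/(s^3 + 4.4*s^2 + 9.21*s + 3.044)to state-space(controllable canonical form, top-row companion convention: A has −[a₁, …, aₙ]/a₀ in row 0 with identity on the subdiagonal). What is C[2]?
Reachable canonical form: C = numerator coefficients (right-aligned, zero-padded to length n).
num = s^2 - 5.2*s + 6.76, C = [[1, -5.2, 6.76]].
C[2] = 6.76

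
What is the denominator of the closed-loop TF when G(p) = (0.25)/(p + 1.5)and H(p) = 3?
Characteristic poly = G_den * H_den + G_num * H_num = (p + 1.5) + (0.75) = p + 2.25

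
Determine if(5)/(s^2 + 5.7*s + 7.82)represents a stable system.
Denominator: s^2 + 5.7*s + 7.82 = (s + 2.3)(s + 3.4). Poles: -2.3, -3.4. All Re(p)<0: Yes (stable)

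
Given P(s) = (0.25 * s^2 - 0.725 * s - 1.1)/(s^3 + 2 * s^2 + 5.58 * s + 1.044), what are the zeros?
Set numerator = 0: 0.25*s^2 - 0.725*s - 1.1 = 0.25*(s + 1.1)(s - 4) = 0 → Zeros: -1.1, 4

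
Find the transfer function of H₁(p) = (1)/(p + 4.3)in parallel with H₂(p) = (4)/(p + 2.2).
Parallel: H = H₁ + H₂ = (n₁·d₂ + n₂·d₁)/(d₁·d₂).
n₁·d₂ = p + 2.2. n₂·d₁ = 4*p + 17.2. Sum = 5*p + 19.4. d₁·d₂ = p^2 + 6.5*p + 9.46.
H(p) = (5*p + 19.4)/(p^2 + 6.5*p + 9.46)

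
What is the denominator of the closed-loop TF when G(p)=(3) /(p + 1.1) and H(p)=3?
Characteristic poly = G_den * H_den + G_num * H_num = (p + 1.1) + (9) = p + 10.1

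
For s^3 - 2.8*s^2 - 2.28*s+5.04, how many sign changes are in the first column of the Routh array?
Routh array:
s^3: [1, -2.28]; s^2: [-2.8, 5.04]; s^1: [-0.48]; s^0: [5.04]
First column: [1, -2.8, -0.48, 5.04]. Sign changes = 2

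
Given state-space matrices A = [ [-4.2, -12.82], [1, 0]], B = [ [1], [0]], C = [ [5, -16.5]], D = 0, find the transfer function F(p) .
F(p) = C(pI - A)⁻¹B + D.
Characteristic polynomial det(pI - A) = p^2 + 4.2*p + 12.82.
Numerator from C·adj(pI-A)·B + D·det(pI-A) = 5*p - 16.5.
F(p) = (5*p - 16.5)/(p^2 + 4.2*p + 12.82)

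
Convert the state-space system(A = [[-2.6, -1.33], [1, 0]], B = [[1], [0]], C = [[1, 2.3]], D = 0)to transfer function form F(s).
F(s) = C(sI - A)⁻¹B + D.
Characteristic polynomial det(sI - A) = s^2 + 2.6*s + 1.33.
Numerator from C·adj(sI-A)·B + D·det(sI-A) = s + 2.3.
F(s) = (s + 2.3)/(s^2 + 2.6*s + 1.33)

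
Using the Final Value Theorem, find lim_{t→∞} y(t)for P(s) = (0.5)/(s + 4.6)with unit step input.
FVT: lim_{t→∞} y(t) = lim_{s→0} s*Y(s) where Y(s) = P(s)/s.
= lim_{s→0} P(s) = P(0) = num(0)/den(0) = 0.5/4.6 = 0.1087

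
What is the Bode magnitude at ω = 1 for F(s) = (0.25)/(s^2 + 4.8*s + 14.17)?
Substitute s = j*1: F(j1) = 0.0167567 - 0.00610722j.
|F(j1)| = sqrt(Re² + Im²) = 0.01783.
20*log₁₀(0.01783) = -34.97 dB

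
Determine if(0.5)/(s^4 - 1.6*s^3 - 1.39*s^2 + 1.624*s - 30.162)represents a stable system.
Denominator: s^4 - 1.6*s^3 - 1.39*s^2 + 1.624*s - 30.162 = (s + 2.2)(s - 3)(s^2 - 0.8*s + 4.57). Poles: -2.2, 0.4 + 2.1j, 0.4 - 2.1j, 3. All Re(p)<0: No (unstable)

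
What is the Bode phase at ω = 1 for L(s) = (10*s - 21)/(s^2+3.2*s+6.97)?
Substitute s = j*1: L(j1) = -2.03505 + 2.76586j.
∠L(j1) = atan2(Im, Re) = atan2(2.76586, -2.03505) = 126.34°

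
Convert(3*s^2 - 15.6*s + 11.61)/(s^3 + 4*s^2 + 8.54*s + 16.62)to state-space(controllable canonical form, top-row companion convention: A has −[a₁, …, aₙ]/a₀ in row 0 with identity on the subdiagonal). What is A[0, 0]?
Reachable canonical form for den = s^3 + 4*s^2 + 8.54*s + 16.62: top row of A = -[a₁,a₂,...,aₙ]/a₀, ones on the subdiagonal, zeros elsewhere.
A = [[-4, -8.54, -16.62], [1, 0, 0], [0, 1, 0]].
A[0,0] = -4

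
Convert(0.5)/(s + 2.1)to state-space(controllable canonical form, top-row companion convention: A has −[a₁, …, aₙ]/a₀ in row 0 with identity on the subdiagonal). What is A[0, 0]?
Reachable canonical form for den = s + 2.1: top row of A = -[a₁,a₂,...,aₙ]/a₀, ones on the subdiagonal, zeros elsewhere.
A = [[-2.1]].
A[0,0] = -2.1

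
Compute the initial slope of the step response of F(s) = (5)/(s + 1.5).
IVT: y'(0⁺) = lim_{s→∞} s²·Y(s) = lim_{s→∞} s·F(s).
deg(num) = 0, deg(den) = 1, relative degree = 1, so s·F(s) → (leading num)/(leading den) = 5/1 = 5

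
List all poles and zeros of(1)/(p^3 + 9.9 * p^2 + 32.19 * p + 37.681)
Set denominator = 0: p^3 + 9.9*p^2 + 32.19*p + 37.681 = (p + 4.9)(p^2 + 5*p + 7.69) = 0 → Poles: -2.5 + 1.2j, -2.5 - 1.2j, -4.9
Numerator is a nonzero constant (1) → Zeros: none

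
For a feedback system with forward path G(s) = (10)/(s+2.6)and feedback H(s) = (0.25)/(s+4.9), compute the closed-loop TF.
Closed-loop T = G/(1+GH).
Numerator: G_num * H_den = 10*s + 49.
Denominator: G_den * H_den + G_num * H_num = (s^2 + 7.5*s + 12.74) + (2.5) = s^2 + 7.5*s + 15.24.
T(s) = (10*s + 49)/(s^2 + 7.5*s + 15.24)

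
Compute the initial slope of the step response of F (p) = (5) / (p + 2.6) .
IVT: y'(0⁺) = lim_{p→∞} p²·Y(p) = lim_{p→∞} p·F(p).
deg(num) = 0, deg(den) = 1, relative degree = 1, so p·F(p) → (leading num)/(leading den) = 5/1 = 5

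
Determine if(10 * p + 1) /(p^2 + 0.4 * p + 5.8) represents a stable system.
Denominator: p^2 + 0.4*p + 5.8. Poles: -0.2 + 2.4j, -0.2 - 2.4j. All Re(p)<0: Yes (stable)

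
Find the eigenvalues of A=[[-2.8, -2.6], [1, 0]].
Eigenvalues solve det(λI - A) = 0.
Characteristic polynomial: λ^2 + 2.8*λ + 2.6 = 0.
Roots: -1.4 + 0.8j, -1.4 - 0.8j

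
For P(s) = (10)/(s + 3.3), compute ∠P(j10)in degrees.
Substitute s = j*10: P(j10) = 0.297592 - 0.901795j.
∠P(j10) = atan2(Im, Re) = atan2(-0.901795, 0.297592) = -71.74°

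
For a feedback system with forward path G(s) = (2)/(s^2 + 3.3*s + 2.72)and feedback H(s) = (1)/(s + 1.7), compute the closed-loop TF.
Closed-loop T = G/(1+GH).
Numerator: G_num * H_den = 2*s + 3.4.
Denominator: G_den * H_den + G_num * H_num = (s^3 + 5*s^2 + 8.33*s + 4.624) + (2) = s^3 + 5*s^2 + 8.33*s + 6.624.
T(s) = (2*s + 3.4)/(s^3 + 5*s^2 + 8.33*s + 6.624)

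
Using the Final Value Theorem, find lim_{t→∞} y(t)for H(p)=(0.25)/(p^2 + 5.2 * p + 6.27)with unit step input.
FVT: lim_{t→∞} y(t) = lim_{p→0} p*Y(p) where Y(p) = H(p)/p.
= lim_{p→0} H(p) = H(0) = num(0)/den(0) = 0.25/6.27 = 0.03987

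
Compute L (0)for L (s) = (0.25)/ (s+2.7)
DC gain = L(0) = num(0)/den(0) = 0.25/2.7 = 0.09259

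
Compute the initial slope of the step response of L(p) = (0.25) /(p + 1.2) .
IVT: y'(0⁺) = lim_{p→∞} p²·Y(p) = lim_{p→∞} p·L(p).
deg(num) = 0, deg(den) = 1, relative degree = 1, so p·L(p) → (leading num)/(leading den) = 0.25/1 = 0.25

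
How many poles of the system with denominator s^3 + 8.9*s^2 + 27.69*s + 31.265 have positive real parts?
s^3 + 8.9*s^2 + 27.69*s + 31.265 = (s + 3.7)(s^2 + 5.2*s + 8.45). Poles: -2.6 + 1.3j, -2.6 - 1.3j, -3.7. RHP poles (Re>0): 0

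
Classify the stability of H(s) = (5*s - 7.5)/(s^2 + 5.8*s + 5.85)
Denominator: s^2 + 5.8*s + 5.85 = (s + 4.5)(s + 1.3). Poles: -1.3, -4.5. Stable (all poles in LHP)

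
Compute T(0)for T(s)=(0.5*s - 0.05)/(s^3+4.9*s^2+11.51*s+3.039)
DC gain = T(0) = num(0)/den(0) = -0.05/3.039 = -0.01645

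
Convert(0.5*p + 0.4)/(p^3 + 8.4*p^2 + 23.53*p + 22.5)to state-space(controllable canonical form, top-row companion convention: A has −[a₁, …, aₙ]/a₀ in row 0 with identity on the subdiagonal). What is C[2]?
Reachable canonical form: C = numerator coefficients (right-aligned, zero-padded to length n).
num = 0.5*p + 0.4, C = [[0, 0.5, 0.4]].
C[2] = 0.4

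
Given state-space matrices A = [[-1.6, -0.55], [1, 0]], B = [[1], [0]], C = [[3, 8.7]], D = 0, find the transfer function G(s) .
G(s) = C(sI - A)⁻¹B + D.
Characteristic polynomial det(sI - A) = s^2 + 1.6*s + 0.55.
Numerator from C·adj(sI-A)·B + D·det(sI-A) = 3*s + 8.7.
G(s) = (3*s + 8.7)/(s^2 + 1.6*s + 0.55)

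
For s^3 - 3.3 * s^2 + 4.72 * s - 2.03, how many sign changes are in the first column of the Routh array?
Routh array:
s^3: [1, 4.72]; s^2: [-3.3, -2.03]; s^1: [4.10485]; s^0: [-2.03]
First column: [1, -3.3, 4.10485, -2.03]. Sign changes = 3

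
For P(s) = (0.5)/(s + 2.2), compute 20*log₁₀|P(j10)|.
Substitute s = j*10: P(j10) = 0.0104922 - 0.0476917j.
|P(j10)| = sqrt(Re² + Im²) = 0.04883.
20*log₁₀(0.04883) = -26.23 dB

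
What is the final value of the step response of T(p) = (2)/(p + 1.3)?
FVT: lim_{t→∞} y(t) = lim_{p→0} p*Y(p) where Y(p) = T(p)/p.
= lim_{p→0} T(p) = T(0) = num(0)/den(0) = 2/1.3 = 1.538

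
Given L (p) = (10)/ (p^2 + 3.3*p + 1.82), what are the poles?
Set denominator = 0: p^2 + 3.3*p + 1.82 = (p + 2.6)(p + 0.7) = 0 → Poles: -0.7, -2.6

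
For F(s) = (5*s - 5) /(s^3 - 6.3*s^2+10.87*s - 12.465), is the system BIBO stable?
Denominator: s^3 - 6.3*s^2 + 10.87*s - 12.465 = (s - 4.5)(s^2 - 1.8*s + 2.77). Poles: 0.9 + 1.4j, 0.9 - 1.4j, 4.5. All Re(p)<0: No (unstable)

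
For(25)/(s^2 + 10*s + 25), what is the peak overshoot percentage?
Standard form: ωn²/(s²+2ζωn·s+ωn²) → ωn = 5, ζ = 1.
ζ ≥ 1, so the response is non-oscillatory: peak overshoot = 0%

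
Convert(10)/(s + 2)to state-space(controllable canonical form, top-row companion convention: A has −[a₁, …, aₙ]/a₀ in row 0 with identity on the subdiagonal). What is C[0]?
Reachable canonical form: C = numerator coefficients (right-aligned, zero-padded to length n).
num = 10, C = [[10]].
C[0] = 10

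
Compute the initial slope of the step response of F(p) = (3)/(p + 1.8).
IVT: y'(0⁺) = lim_{p→∞} p²·Y(p) = lim_{p→∞} p·F(p).
deg(num) = 0, deg(den) = 1, relative degree = 1, so p·F(p) → (leading num)/(leading den) = 3/1 = 3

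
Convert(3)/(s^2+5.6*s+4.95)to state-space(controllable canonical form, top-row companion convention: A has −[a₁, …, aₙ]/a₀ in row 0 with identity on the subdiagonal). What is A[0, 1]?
Reachable canonical form for den = s^2 + 5.6*s + 4.95: top row of A = -[a₁,a₂,...,aₙ]/a₀, ones on the subdiagonal, zeros elsewhere.
A = [[-5.6, -4.95], [1, 0]].
A[0,1] = -4.95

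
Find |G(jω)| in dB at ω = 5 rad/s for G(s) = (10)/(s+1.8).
Substitute s = j*5: G(j5) = 0.637394 - 1.77054j.
|G(j5)| = sqrt(Re² + Im²) = 1.882.
20*log₁₀(1.882) = 5.49 dB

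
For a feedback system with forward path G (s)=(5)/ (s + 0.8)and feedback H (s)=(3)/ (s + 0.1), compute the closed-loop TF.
Closed-loop T = G/(1+GH).
Numerator: G_num * H_den = 5*s + 0.5.
Denominator: G_den * H_den + G_num * H_num = (s^2 + 0.9*s + 0.08) + (15) = s^2 + 0.9*s + 15.08.
T(s) = (5*s + 0.5)/(s^2 + 0.9*s + 15.08)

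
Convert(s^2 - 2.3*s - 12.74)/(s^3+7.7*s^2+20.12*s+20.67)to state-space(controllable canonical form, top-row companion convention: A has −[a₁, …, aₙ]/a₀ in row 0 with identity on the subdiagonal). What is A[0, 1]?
Reachable canonical form for den = s^3 + 7.7*s^2 + 20.12*s + 20.67: top row of A = -[a₁,a₂,...,aₙ]/a₀, ones on the subdiagonal, zeros elsewhere.
A = [[-7.7, -20.12, -20.67], [1, 0, 0], [0, 1, 0]].
A[0,1] = -20.12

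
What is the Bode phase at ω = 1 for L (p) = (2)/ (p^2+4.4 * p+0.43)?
Substitute p = j*1: L(j1) = -0.0579124 - 0.447043j.
∠L(j1) = atan2(Im, Re) = atan2(-0.447043, -0.0579124) = -97.38°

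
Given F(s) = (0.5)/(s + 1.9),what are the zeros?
Numerator is a nonzero constant (0.5) → Zeros: none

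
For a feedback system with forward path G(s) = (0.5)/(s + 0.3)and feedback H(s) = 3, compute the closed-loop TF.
Closed-loop T = G/(1+GH).
Numerator: G_num * H_den = 0.5.
Denominator: G_den * H_den + G_num * H_num = (s + 0.3) + (1.5) = s + 1.8.
T(s) = (0.5)/(s + 1.8)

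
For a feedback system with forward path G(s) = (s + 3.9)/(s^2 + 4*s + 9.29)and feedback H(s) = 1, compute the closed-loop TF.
Closed-loop T = G/(1+GH).
Numerator: G_num * H_den = s + 3.9.
Denominator: G_den * H_den + G_num * H_num = (s^2 + 4*s + 9.29) + (s + 3.9) = s^2 + 5*s + 13.19.
T(s) = (s + 3.9)/(s^2 + 5*s + 13.19)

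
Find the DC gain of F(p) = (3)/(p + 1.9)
DC gain = F(0) = num(0)/den(0) = 3/1.9 = 1.579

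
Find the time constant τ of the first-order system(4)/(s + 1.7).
First-order system: τ = -1/pole. Pole = -1.7. τ = -1/(-1.7) = 0.5882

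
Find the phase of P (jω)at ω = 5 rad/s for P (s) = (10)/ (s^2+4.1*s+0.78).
Substitute s = j*5: P(j5) = -0.24055 - 0.203604j.
∠P(j5) = atan2(Im, Re) = atan2(-0.203604, -0.24055) = -139.76°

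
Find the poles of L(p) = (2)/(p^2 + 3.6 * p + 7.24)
Set denominator = 0: p^2 + 3.6*p + 7.24 = 0 → Poles: -1.8 + 2j, -1.8 - 2j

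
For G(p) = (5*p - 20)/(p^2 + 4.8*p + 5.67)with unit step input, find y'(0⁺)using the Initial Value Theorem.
IVT: y'(0⁺) = lim_{p→∞} p²·Y(p) = lim_{p→∞} p·G(p).
deg(num) = 1, deg(den) = 2, relative degree = 1, so p·G(p) → (leading num)/(leading den) = 5/1 = 5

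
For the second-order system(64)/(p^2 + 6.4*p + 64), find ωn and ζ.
Standard form: ωn²/(p²+2ζωn·p+ωn²).
const=64=ωn² → ωn=8, p coeff=6.4=2ζωn → ζ=0.4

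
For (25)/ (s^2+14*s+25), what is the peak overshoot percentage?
Standard form: ωn²/(s²+2ζωn·s+ωn²) → ωn = 5, ζ = 1.4.
ζ ≥ 1, so the response is non-oscillatory: peak overshoot = 0%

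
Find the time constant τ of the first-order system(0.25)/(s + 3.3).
First-order system: τ = -1/pole. Pole = -3.3. τ = -1/(-3.3) = 0.303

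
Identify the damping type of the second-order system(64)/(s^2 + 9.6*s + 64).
Standard form: ωn²/(s²+2ζωn·s+ωn²) gives ωn=8, ζ=0.6.
Underdamped (ζ = 0.6 < 1)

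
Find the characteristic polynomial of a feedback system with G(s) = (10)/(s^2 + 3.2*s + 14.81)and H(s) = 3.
Characteristic poly = G_den * H_den + G_num * H_num = (s^2 + 3.2*s + 14.81) + (30) = s^2 + 3.2*s + 44.81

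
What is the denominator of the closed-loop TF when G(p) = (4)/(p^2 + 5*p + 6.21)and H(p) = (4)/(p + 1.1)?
Characteristic poly = G_den * H_den + G_num * H_num = (p^3 + 6.1*p^2 + 11.71*p + 6.831) + (16) = p^3 + 6.1*p^2 + 11.71*p + 22.831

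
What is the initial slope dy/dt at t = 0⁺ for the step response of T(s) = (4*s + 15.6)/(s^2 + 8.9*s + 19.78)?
IVT: y'(0⁺) = lim_{s→∞} s²·Y(s) = lim_{s→∞} s·T(s).
deg(num) = 1, deg(den) = 2, relative degree = 1, so s·T(s) → (leading num)/(leading den) = 4/1 = 4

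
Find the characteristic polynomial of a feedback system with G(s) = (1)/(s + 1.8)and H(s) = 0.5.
Characteristic poly = G_den * H_den + G_num * H_num = (s + 1.8) + (0.5) = s + 2.3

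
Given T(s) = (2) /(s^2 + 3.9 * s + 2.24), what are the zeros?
Numerator is a nonzero constant (2) → Zeros: none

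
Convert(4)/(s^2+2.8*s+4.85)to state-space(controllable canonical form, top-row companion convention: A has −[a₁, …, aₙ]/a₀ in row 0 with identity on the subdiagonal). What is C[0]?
Reachable canonical form: C = numerator coefficients (right-aligned, zero-padded to length n).
num = 4, C = [[0, 4]].
C[0] = 0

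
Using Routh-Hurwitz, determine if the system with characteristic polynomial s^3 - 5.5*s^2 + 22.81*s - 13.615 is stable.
Routh array:
s^3: [1, 22.81]; s^2: [-5.5, -13.615]; s^1: [20.3345]; s^0: [-13.615]
First column: [1, -5.5, 20.3345, -13.615]. Sign changes = 3.
No, unstable (3 RHP root(s))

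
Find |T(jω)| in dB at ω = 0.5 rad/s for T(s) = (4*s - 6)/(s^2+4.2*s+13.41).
Substitute s = j*0.5: T(j0.5) = -0.420956 + 0.21915j.
|T(j0.5)| = sqrt(Re² + Im²) = 0.4746.
20*log₁₀(0.4746) = -6.47 dB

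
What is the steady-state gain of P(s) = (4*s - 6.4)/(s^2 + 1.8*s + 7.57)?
DC gain = P(0) = num(0)/den(0) = -6.4/7.57 = -0.8454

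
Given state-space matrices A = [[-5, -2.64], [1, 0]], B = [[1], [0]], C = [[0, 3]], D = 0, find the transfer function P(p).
P(p) = C(pI - A)⁻¹B + D.
Characteristic polynomial det(pI - A) = p^2 + 5*p + 2.64.
Numerator from C·adj(pI-A)·B + D·det(pI-A) = 3.
P(p) = (3)/(p^2 + 5*p + 2.64)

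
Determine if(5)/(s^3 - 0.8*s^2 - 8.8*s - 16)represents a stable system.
Denominator: s^3 - 0.8*s^2 - 8.8*s - 16 = (s - 4)(s^2 + 3.2*s + 4). Poles: -1.6 + 1.2j, -1.6 - 1.2j, 4. All Re(p)<0: No (unstable)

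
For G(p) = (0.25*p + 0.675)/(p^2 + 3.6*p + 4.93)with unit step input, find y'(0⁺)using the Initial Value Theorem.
IVT: y'(0⁺) = lim_{p→∞} p²·Y(p) = lim_{p→∞} p·G(p).
deg(num) = 1, deg(den) = 2, relative degree = 1, so p·G(p) → (leading num)/(leading den) = 0.25/1 = 0.25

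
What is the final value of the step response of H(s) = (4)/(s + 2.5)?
FVT: lim_{t→∞} y(t) = lim_{s→0} s*Y(s) where Y(s) = H(s)/s.
= lim_{s→0} H(s) = H(0) = num(0)/den(0) = 4/2.5 = 1.6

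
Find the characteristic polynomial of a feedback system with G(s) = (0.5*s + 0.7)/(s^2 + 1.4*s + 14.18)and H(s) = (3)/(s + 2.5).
Characteristic poly = G_den * H_den + G_num * H_num = (s^3 + 3.9*s^2 + 17.68*s + 35.45) + (1.5*s + 2.1) = s^3 + 3.9*s^2 + 19.18*s + 37.55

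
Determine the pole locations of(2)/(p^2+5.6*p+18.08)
Set denominator = 0: p^2 + 5.6*p + 18.08 = 0 → Poles: -2.8 + 3.2j, -2.8 - 3.2j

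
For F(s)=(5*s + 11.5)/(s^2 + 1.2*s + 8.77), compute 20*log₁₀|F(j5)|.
Substitute s = j*5: F(j5) = -0.12239 - 1.5856j.
|F(j5)| = sqrt(Re² + Im²) = 1.59.
20*log₁₀(1.59) = 4.03 dB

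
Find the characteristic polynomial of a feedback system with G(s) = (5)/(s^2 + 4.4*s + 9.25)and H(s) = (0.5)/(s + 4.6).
Characteristic poly = G_den * H_den + G_num * H_num = (s^3 + 9*s^2 + 29.49*s + 42.55) + (2.5) = s^3 + 9*s^2 + 29.49*s + 45.05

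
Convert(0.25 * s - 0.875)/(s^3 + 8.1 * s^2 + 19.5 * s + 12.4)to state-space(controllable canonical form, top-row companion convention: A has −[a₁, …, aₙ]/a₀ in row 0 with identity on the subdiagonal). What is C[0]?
Reachable canonical form: C = numerator coefficients (right-aligned, zero-padded to length n).
num = 0.25*s - 0.875, C = [[0, 0.25, -0.875]].
C[0] = 0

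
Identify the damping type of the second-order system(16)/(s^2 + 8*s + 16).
Standard form: ωn²/(s²+2ζωn·s+ωn²) gives ωn=4, ζ=1.
Critically damped (ζ = 1)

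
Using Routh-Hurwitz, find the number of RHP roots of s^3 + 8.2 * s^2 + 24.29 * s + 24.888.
Routh array:
s^3: [1, 24.29]; s^2: [8.2, 24.888]; s^1: [21.2549]; s^0: [24.888]
First column: [1, 8.2, 21.2549, 24.888]. Sign changes = RHP roots = 0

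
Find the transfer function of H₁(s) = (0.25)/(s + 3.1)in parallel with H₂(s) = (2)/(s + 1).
Parallel: H = H₁ + H₂ = (n₁·d₂ + n₂·d₁)/(d₁·d₂).
n₁·d₂ = 0.25*s + 0.25. n₂·d₁ = 2*s + 6.2. Sum = 2.25*s + 6.45. d₁·d₂ = s^2 + 4.1*s + 3.1.
H(s) = (2.25*s + 6.45)/(s^2 + 4.1*s + 3.1)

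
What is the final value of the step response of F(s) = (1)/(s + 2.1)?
FVT: lim_{t→∞} y(t) = lim_{s→0} s*Y(s) where Y(s) = F(s)/s.
= lim_{s→0} F(s) = F(0) = num(0)/den(0) = 1/2.1 = 0.4762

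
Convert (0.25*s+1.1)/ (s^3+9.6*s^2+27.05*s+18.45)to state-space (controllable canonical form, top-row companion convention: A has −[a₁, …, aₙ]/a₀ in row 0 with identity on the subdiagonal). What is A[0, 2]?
Reachable canonical form for den = s^3 + 9.6*s^2 + 27.05*s + 18.45: top row of A = -[a₁,a₂,...,aₙ]/a₀, ones on the subdiagonal, zeros elsewhere.
A = [[-9.6, -27.05, -18.45], [1, 0, 0], [0, 1, 0]].
A[0,2] = -18.45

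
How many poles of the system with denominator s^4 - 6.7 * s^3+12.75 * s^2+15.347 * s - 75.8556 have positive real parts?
s^4 - 6.7*s^3 + 12.75*s^2 + 15.347*s - 75.8556 = (s + 1.9)(s - 3.6)(s^2 - 5*s + 11.09). Poles: -1.9, 2.5 + 2.2j, 2.5 - 2.2j, 3.6. RHP poles (Re>0): 3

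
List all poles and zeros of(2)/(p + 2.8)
Set denominator = 0: p + 2.8 = 0 → Poles: -2.8
Numerator is a nonzero constant (2) → Zeros: none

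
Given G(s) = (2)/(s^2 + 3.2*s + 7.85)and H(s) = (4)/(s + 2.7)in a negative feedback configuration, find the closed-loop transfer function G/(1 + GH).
Closed-loop T = G/(1+GH).
Numerator: G_num * H_den = 2*s + 5.4.
Denominator: G_den * H_den + G_num * H_num = (s^3 + 5.9*s^2 + 16.49*s + 21.195) + (8) = s^3 + 5.9*s^2 + 16.49*s + 29.195.
T(s) = (2*s + 5.4)/(s^3 + 5.9*s^2 + 16.49*s + 29.195)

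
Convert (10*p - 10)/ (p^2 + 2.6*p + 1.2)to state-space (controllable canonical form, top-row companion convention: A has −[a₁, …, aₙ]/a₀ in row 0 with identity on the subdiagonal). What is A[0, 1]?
Reachable canonical form for den = p^2 + 2.6*p + 1.2: top row of A = -[a₁,a₂,...,aₙ]/a₀, ones on the subdiagonal, zeros elsewhere.
A = [[-2.6, -1.2], [1, 0]].
A[0,1] = -1.2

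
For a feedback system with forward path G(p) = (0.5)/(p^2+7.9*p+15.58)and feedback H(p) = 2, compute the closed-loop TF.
Closed-loop T = G/(1+GH).
Numerator: G_num * H_den = 0.5.
Denominator: G_den * H_den + G_num * H_num = (p^2 + 7.9*p + 15.58) + (1) = p^2 + 7.9*p + 16.58.
T(p) = (0.5)/(p^2 + 7.9*p + 16.58)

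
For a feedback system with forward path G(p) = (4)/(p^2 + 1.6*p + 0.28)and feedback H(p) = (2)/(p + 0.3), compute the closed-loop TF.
Closed-loop T = G/(1+GH).
Numerator: G_num * H_den = 4*p + 1.2.
Denominator: G_den * H_den + G_num * H_num = (p^3 + 1.9*p^2 + 0.76*p + 0.084) + (8) = p^3 + 1.9*p^2 + 0.76*p + 8.084.
T(p) = (4*p + 1.2)/(p^3 + 1.9*p^2 + 0.76*p + 8.084)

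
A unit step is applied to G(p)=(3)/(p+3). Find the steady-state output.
FVT: lim_{t→∞} y(t) = lim_{p→0} p*Y(p) where Y(p) = G(p)/p.
= lim_{p→0} G(p) = G(0) = num(0)/den(0) = 3/3 = 1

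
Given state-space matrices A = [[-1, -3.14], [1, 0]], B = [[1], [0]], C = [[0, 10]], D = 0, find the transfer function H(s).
H(s) = C(sI - A)⁻¹B + D.
Characteristic polynomial det(sI - A) = s^2 + s + 3.14.
Numerator from C·adj(sI-A)·B + D·det(sI-A) = 10.
H(s) = (10)/(s^2 + s + 3.14)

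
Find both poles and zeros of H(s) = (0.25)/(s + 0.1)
Set denominator = 0: s + 0.1 = 0 → Poles: -0.1
Numerator is a nonzero constant (0.25) → Zeros: none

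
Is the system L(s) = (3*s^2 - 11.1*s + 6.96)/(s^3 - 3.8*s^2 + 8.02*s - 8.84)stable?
Denominator: s^3 - 3.8*s^2 + 8.02*s - 8.84 = (s - 2)(s^2 - 1.8*s + 4.42). Poles: 0.9 + 1.9j, 0.9 - 1.9j, 2. All Re(p)<0: No (unstable)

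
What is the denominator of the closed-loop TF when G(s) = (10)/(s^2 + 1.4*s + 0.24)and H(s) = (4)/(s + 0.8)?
Characteristic poly = G_den * H_den + G_num * H_num = (s^3 + 2.2*s^2 + 1.36*s + 0.192) + (40) = s^3 + 2.2*s^2 + 1.36*s + 40.192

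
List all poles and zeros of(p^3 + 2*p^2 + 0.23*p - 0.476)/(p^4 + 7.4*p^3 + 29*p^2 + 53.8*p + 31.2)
Set denominator = 0: p^4 + 7.4*p^3 + 29*p^2 + 53.8*p + 31.2 = (p + 1)(p + 2.4)(p^2 + 4*p + 13) = 0 → Poles: -1, -2 + 3j, -2 - 3j, -2.4
Set numerator = 0: p^3 + 2*p^2 + 0.23*p - 0.476 = (p - 0.4)(p + 0.7)(p + 1.7) = 0 → Zeros: -0.7, -1.7, 0.4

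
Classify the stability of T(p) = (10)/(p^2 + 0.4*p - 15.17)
Denominator: p^2 + 0.4*p - 15.17 = (p - 3.7)(p + 4.1). Poles: -4.1, 3.7. Unstable (1 pole(s) in RHP)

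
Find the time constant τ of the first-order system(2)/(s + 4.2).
First-order system: τ = -1/pole. Pole = -4.2. τ = -1/(-4.2) = 0.2381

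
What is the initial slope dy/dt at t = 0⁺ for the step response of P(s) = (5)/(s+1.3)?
IVT: y'(0⁺) = lim_{s→∞} s²·Y(s) = lim_{s→∞} s·P(s).
deg(num) = 0, deg(den) = 1, relative degree = 1, so s·P(s) → (leading num)/(leading den) = 5/1 = 5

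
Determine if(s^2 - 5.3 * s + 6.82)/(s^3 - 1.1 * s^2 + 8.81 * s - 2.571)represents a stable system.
Denominator: s^3 - 1.1*s^2 + 8.81*s - 2.571 = (s - 0.3)(s^2 - 0.8*s + 8.57). Poles: 0.3, 0.4 + 2.9j, 0.4 - 2.9j. All Re(p)<0: No (unstable)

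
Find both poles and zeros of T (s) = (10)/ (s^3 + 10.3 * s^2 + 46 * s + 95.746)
Set denominator = 0: s^3 + 10.3*s^2 + 46*s + 95.746 = (s + 4.9)(s^2 + 5.4*s + 19.54) = 0 → Poles: -2.7 + 3.5j, -2.7 - 3.5j, -4.9
Numerator is a nonzero constant (10) → Zeros: none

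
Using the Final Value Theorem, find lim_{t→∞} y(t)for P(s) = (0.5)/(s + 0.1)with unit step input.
FVT: lim_{t→∞} y(t) = lim_{s→0} s*Y(s) where Y(s) = P(s)/s.
= lim_{s→0} P(s) = P(0) = num(0)/den(0) = 0.5/0.1 = 5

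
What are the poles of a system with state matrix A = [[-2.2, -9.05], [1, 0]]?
Eigenvalues solve det(λI - A) = 0.
Characteristic polynomial: λ^2 + 2.2*λ + 9.05 = 0.
Roots: -1.1 + 2.8j, -1.1 - 2.8j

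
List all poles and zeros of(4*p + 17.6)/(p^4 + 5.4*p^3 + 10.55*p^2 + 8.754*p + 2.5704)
Set denominator = 0: p^4 + 5.4*p^3 + 10.55*p^2 + 8.754*p + 2.5704 = (p + 1.8)(p + 1.2)(p + 1.7)(p + 0.7) = 0 → Poles: -0.7, -1.2, -1.7, -1.8
Set numerator = 0: 4*p + 17.6 = 0 → Zeros: -4.4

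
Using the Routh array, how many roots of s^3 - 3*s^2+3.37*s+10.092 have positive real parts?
Routh array:
s^3: [1, 3.37]; s^2: [-3, 10.092]; s^1: [6.734]; s^0: [10.092]
First column: [1, -3, 6.734, 10.092]. Sign changes = RHP roots = 2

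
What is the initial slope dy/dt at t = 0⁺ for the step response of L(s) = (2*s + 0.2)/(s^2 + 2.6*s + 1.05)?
IVT: y'(0⁺) = lim_{s→∞} s²·Y(s) = lim_{s→∞} s·L(s).
deg(num) = 1, deg(den) = 2, relative degree = 1, so s·L(s) → (leading num)/(leading den) = 2/1 = 2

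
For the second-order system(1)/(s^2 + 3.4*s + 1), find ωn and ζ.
Standard form: ωn²/(s²+2ζωn·s+ωn²).
const=1=ωn² → ωn=1, s coeff=3.4=2ζωn → ζ=1.7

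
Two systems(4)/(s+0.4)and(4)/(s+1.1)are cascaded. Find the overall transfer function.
Series: H = H₁ · H₂ = (n₁·n₂)/(d₁·d₂).
Num: n₁·n₂ = 16. Den: d₁·d₂ = s^2 + 1.5*s + 0.44.
H(s) = (16)/(s^2 + 1.5*s + 0.44)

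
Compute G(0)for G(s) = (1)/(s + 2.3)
DC gain = G(0) = num(0)/den(0) = 1/2.3 = 0.4348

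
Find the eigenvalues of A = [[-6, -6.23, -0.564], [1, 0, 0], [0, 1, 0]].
Eigenvalues solve det(λI - A) = 0.
Characteristic polynomial: λ^3 + 6*λ^2 + 6.23*λ + 0.564 = 0.
Factor: (λ + 1.2)(λ + 4.7)(λ + 0.1) = 0.
Roots: -0.1, -1.2, -4.7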